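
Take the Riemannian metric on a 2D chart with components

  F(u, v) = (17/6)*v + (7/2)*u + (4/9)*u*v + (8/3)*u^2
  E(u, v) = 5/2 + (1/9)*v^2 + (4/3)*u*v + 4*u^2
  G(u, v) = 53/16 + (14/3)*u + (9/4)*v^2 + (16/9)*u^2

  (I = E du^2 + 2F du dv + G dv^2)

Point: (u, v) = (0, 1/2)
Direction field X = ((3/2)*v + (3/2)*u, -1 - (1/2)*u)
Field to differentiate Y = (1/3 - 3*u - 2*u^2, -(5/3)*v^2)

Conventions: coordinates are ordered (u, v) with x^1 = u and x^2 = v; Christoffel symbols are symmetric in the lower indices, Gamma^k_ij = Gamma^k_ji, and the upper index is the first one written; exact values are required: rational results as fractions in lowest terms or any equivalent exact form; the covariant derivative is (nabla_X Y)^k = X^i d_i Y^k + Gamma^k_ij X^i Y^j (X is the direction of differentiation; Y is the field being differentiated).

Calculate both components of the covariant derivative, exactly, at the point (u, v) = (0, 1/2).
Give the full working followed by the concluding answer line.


E = 91/36, F = 17/12, G = 31/8 at the point
E_u = 2/3, E_v = 1/9, F_u = 67/18, F_v = 17/6, G_u = 14/3, G_v = 9/4
EG - F^2 = 2243/288;  g^inv = (288/2243) * [[31/8, -17/12], [-17/12, 91/36]]
first-kind symbols [ij,l] = (1/2)(d_i g_jl + d_j g_il - d_l g_ij): [uu,u] = E_u/2 = 1/3, [uu,v] = F_u - E_v/2 = 11/3, [uv,u] = E_v/2 = 1/18, [uv,v] = G_u/2 = 7/3, [vv,u] = F_v - G_u/2 = 1/2, [vv,v] = G_v/2 = 9/8
Gamma^u_ij = (G*[ij,u] - F*[ij,v])/(EG - F^2), Gamma^v_ij = (E*[ij,v] - F*[ij,u])/(EG - F^2)
Gamma_uuu = -1124/2243, Gamma_uuv = -890/2243, Gamma_uvv = 99/2243, Gamma_vuu = 7600/6729, Gamma_vuv = 1676/2243, Gamma_vvv = 615/2243
X = (3/4, -1), Y = (1/3, -5/12) at the point

Answer: (nabla_X Y)^u = -113081/53832, (nabla_X Y)^v = 7091/4486


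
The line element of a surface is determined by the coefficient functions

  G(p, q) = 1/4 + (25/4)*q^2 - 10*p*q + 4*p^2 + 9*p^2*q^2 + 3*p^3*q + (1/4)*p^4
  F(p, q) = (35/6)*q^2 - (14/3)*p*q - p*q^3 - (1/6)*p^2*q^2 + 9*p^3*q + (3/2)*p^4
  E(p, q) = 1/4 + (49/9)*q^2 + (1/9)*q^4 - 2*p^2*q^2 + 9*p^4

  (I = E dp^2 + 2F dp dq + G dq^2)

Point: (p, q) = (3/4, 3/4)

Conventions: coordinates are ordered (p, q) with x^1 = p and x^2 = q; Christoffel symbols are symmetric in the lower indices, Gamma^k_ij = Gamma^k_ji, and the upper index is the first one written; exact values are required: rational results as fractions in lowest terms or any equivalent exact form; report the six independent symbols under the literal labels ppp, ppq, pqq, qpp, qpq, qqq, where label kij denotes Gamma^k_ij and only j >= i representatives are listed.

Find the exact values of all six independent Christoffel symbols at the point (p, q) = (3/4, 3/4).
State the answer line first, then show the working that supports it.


Answer: Gamma_ppp = 85928/175397, Gamma_ppq = -215720/526191, Gamma_pqq = -574905/701588, Gamma_qpp = 586768/526191, Gamma_qpq = 272800/175397, Gamma_qqq = 342228/175397

E = 89/16, F = 231/64, G = 4369/1024 at the point
E_p = 27/2, E_q = 20/3, F_p = 631/64, F_q = 489/64, G_p = 165/16, G_q = 687/64
EG - F^2 = 175397/16384;  g^inv = (16384/175397) * [[4369/1024, -231/64], [-231/64, 89/16]]
first-kind symbols [ij,l] = (1/2)(d_i g_jl + d_j g_il - d_l g_ij): [pp,p] = E_p/2 = 27/4, [pp,q] = F_p - E_q/2 = 1253/192, [pq,p] = E_q/2 = 10/3, [pq,q] = G_p/2 = 165/32, [qq,p] = F_q - G_p/2 = 159/64, [qq,q] = G_q/2 = 687/128
Gamma^p_ij = (G*[ij,p] - F*[ij,q])/(EG - F^2), Gamma^q_ij = (E*[ij,q] - F*[ij,p])/(EG - F^2)


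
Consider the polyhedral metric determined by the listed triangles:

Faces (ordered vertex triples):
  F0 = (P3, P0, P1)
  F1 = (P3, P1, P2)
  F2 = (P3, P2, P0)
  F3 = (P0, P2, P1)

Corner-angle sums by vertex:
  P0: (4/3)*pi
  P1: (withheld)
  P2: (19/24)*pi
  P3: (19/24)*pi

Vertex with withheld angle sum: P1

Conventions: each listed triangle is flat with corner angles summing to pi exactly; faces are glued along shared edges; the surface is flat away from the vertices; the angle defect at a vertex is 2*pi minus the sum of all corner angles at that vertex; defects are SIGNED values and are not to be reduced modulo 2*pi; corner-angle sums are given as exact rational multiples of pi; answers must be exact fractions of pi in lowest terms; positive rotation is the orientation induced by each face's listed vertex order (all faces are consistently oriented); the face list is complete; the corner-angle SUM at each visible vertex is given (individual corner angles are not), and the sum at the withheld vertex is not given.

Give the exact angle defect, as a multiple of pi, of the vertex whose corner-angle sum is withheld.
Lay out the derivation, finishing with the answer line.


V = 4, E = 6, F = 4; chi = V - E + F = 2
Gauss-Bonnet: total defect = 2*pi*chi = 4*pi; visible defects sum to (37/12)*pi

Answer: defect(P1) = (11/12)*pi


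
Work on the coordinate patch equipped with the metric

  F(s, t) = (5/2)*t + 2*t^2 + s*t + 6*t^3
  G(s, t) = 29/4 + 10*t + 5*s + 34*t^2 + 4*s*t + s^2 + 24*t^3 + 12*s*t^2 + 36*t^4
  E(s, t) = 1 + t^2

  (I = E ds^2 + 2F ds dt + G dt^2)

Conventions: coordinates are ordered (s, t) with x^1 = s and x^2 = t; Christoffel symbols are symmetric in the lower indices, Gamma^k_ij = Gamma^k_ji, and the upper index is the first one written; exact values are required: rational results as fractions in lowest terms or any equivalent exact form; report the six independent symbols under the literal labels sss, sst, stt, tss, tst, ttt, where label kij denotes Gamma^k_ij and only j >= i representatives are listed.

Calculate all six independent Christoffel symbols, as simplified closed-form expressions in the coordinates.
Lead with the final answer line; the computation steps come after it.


Answer: Gamma_sss = 0, Gamma_sst = 4*t/(4*s^2 + 48*s*t^2 + 16*s*t + 20*s + 144*t^4 + 96*t^3 + 140*t^2 + 40*t + 29), Gamma_stt = (48*t^2 + 8*t)/(4*s^2 + 48*s*t^2 + 16*s*t + 20*s + 144*t^4 + 96*t^3 + 140*t^2 + 40*t + 29), Gamma_tss = 0, Gamma_tst = (4*s + 24*t^2 + 8*t + 10)/(4*s^2 + 48*s*t^2 + 16*s*t + 20*s + 144*t^4 + 96*t^3 + 140*t^2 + 40*t + 29), Gamma_ttt = (48*s*t + 8*s + 288*t^3 + 144*t^2 + 136*t + 20)/(4*s^2 + 48*s*t^2 + 16*s*t + 20*s + 144*t^4 + 96*t^3 + 140*t^2 + 40*t + 29)

E = 1 + t^2; F = (5/2)*t + 2*t^2 + s*t + 6*t^3; G = 29/4 + 10*t + 5*s + 34*t^2 + 4*s*t + s^2 + 24*t^3 + 12*s*t^2 + 36*t^4
Gamma^k_ij = (1/2) g^{kl} (d_i g_jl + d_j g_il - d_l g_ij), with g^inv = (1/(EG-F^2)) [[G, -F], [-F, E]]
first partials: E_s = 0, E_t = 2*t, F_s = t, F_t = 5/2 + 4*t + s + 18*t^2, G_s = 5 + 4*t + 2*s + 12*t^2, G_t = 10 + 68*t + 4*s + 72*t^2 + 24*s*t + 144*t^3
D = EG - F^2 = 29/4 + 10*t + 5*s + 35*t^2 + 4*s*t + s^2 + 24*t^3 + 12*s*t^2 + 36*t^4
expanded: Gamma^s_ss = (G E_s - 2F F_s + F E_t)/(2D), Gamma^s_st = (G E_t - F G_s)/(2D), Gamma^s_tt = (2G F_t - G G_s - F G_t)/(2D), Gamma^t_ss = (2E F_s - E E_t - F E_s)/(2D), Gamma^t_st = (E G_s - F E_t)/(2D), Gamma^t_tt = (E G_t - 2F F_t + F G_s)/(2D); substitute and cancel common factors


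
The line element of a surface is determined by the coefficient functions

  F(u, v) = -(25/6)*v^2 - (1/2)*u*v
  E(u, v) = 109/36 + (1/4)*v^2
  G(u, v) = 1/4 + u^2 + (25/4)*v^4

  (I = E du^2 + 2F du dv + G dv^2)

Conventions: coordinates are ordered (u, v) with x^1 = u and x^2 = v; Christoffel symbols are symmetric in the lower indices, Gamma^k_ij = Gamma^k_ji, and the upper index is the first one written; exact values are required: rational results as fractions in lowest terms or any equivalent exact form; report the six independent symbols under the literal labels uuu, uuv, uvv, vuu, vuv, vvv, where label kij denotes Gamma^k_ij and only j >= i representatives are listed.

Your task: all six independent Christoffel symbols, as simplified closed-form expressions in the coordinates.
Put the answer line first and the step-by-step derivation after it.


Answer: Gamma_uuu = (-54*u*v^2 - 450*v^3)/(436*u^2 - 600*u*v^3 + 225*v^6 + 225*v^4 + 9*v^2 + 109), Gamma_uuv = (108*u^2*v + 600*u*v^2 + 225*v^5 + 9*v)/(436*u^2 - 600*u*v^3 + 225*v^6 + 225*v^4 + 9*v^2 + 109), Gamma_uvv = (-216*u^3 - 1200*u^2*v - 450*u*v^4 - 54*u - 300*v)/(436*u^2 - 600*u*v^3 + 225*v^6 + 225*v^4 + 9*v^2 + 109), Gamma_vuu = (-27*v^3 - 327*v)/(436*u^2 - 600*u*v^3 + 225*v^6 + 225*v^4 + 9*v^2 + 109), Gamma_vuv = (54*u*v^2 + 436*u + 150*v^3)/(436*u^2 - 600*u*v^3 + 225*v^6 + 225*v^4 + 9*v^2 + 109), Gamma_vvv = (-108*u^2*v - 1500*u*v^2 + 450*v^5 + 450*v^3)/(436*u^2 - 600*u*v^3 + 225*v^6 + 225*v^4 + 9*v^2 + 109)

E = 109/36 + (1/4)*v^2; F = -(25/6)*v^2 - (1/2)*u*v; G = 1/4 + u^2 + (25/4)*v^4
Gamma^k_ij = (1/2) g^{kl} (d_i g_jl + d_j g_il - d_l g_ij), with g^inv = (1/(EG-F^2)) [[G, -F], [-F, E]]
first partials: E_u = 0, E_v = (1/2)*v, F_u = -(1/2)*v, F_v = -(25/3)*v - (1/2)*u, G_u = 2*u, G_v = 25*v^3
D = EG - F^2 = 109/144 + (1/16)*v^2 + (109/36)*u^2 + (25/16)*v^4 - (25/6)*u*v^3 + (25/16)*v^6
expanded: Gamma^u_uu = (G E_u - 2F F_u + F E_v)/(2D), Gamma^u_uv = (G E_v - F G_u)/(2D), Gamma^u_vv = (2G F_v - G G_u - F G_v)/(2D), Gamma^v_uu = (2E F_u - E E_v - F E_u)/(2D), Gamma^v_uv = (E G_u - F E_v)/(2D), Gamma^v_vv = (E G_v - 2F F_v + F G_u)/(2D); substitute and cancel common factors


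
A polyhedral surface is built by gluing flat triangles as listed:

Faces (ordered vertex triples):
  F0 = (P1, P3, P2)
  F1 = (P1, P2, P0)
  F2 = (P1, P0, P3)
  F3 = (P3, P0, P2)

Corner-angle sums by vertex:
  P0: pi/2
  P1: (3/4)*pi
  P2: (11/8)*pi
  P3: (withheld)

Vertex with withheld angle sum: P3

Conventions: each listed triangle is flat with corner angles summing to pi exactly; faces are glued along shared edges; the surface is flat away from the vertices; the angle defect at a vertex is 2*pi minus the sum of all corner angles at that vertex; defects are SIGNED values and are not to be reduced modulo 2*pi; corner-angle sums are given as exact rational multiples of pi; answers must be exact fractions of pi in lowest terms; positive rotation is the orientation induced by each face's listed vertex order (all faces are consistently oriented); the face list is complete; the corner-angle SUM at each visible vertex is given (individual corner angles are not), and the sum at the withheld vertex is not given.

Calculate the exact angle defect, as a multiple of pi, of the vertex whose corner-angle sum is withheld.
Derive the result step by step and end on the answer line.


V = 4, E = 6, F = 4; chi = V - E + F = 2
Gauss-Bonnet: total defect = 2*pi*chi = 4*pi; visible defects sum to (27/8)*pi

Answer: defect(P3) = (5/8)*pi


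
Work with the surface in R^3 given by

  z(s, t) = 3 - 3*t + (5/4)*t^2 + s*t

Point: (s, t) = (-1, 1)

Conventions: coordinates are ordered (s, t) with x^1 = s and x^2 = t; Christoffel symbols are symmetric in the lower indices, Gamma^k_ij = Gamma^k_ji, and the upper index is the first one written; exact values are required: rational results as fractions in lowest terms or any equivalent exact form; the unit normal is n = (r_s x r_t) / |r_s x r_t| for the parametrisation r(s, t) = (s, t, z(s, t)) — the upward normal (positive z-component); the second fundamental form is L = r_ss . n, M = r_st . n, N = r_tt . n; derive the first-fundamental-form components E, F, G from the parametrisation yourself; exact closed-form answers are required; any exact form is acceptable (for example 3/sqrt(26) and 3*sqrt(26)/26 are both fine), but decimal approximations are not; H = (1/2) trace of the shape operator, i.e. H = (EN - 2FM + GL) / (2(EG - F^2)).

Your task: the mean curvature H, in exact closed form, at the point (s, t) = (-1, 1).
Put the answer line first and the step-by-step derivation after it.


Answer: H = 32*sqrt(17)/289

z_s = 1, z_t = -3/2, z_ss = 0, z_st = 1, z_tt = 5/2
E = 2, F = -3/2, G = 13/4; answer radicand W^2 = 17/4
unnormalised second-form numerators: l = 0, m = 1, n = 5/2; L = l/sqrt(17/4), and similarly M = m/sqrt(W^2), N = n/sqrt(W^2)
H = (E*n - 2*F*m + G*l) / (2*(EG - F^2)*sqrt(W^2)); E*n - 2*F*m + G*l = 8, EG - F^2 = 17/4, so H = (16/17)/sqrt(17/4)


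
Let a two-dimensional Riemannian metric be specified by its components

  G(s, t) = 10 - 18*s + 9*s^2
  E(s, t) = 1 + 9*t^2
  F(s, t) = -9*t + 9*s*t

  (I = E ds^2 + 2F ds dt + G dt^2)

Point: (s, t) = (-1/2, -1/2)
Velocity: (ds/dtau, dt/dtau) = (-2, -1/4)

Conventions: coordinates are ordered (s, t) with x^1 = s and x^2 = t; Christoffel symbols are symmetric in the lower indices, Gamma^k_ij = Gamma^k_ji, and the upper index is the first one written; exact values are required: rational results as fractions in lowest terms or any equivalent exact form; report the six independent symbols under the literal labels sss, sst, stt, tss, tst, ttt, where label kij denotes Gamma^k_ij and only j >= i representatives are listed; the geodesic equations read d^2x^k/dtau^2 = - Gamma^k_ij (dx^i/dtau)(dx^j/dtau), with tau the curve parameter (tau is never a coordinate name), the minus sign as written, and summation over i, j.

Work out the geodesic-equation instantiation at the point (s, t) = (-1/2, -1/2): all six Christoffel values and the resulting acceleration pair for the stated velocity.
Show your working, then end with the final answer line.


E = 13/4, F = 27/4, G = 85/4 at the point
E_s = 0, E_t = -9, F_s = -9/2, F_t = -27/2, G_s = -27, G_t = 0
EG - F^2 = 47/2;  g^inv = (2/47) * [[85/4, -27/4], [-27/4, 13/4]]
first-kind symbols [ij,l] = (1/2)(d_i g_jl + d_j g_il - d_l g_ij): [ss,s] = E_s/2 = 0, [ss,t] = F_s - E_t/2 = 0, [st,s] = E_t/2 = -9/2, [st,t] = G_s/2 = -27/2, [tt,s] = F_t - G_s/2 = 0, [tt,t] = G_t/2 = 0
Gamma^s_ij = (G*[ij,s] - F*[ij,t])/(EG - F^2), Gamma^t_ij = (E*[ij,t] - F*[ij,s])/(EG - F^2)
Gamma_sss = 0, Gamma_sst = -9/47, Gamma_stt = 0, Gamma_tss = 0, Gamma_tst = -27/47, Gamma_ttt = 0
d^2s/dtau^2 = -(Gamma_sss*(-2)^2 + 2*Gamma_sst*(-2)*(-1/4) + Gamma_stt*(-1/4)^2) = 9/47
d^2t/dtau^2 = -(Gamma_tss*(-2)^2 + 2*Gamma_tst*(-2)*(-1/4) + Gamma_ttt*(-1/4)^2) = 27/47

Answer: Gamma_sss = 0, Gamma_sst = -9/47, Gamma_stt = 0, Gamma_tss = 0, Gamma_tst = -27/47, Gamma_ttt = 0; accelerations (d^2s/dtau^2, d^2t/dtau^2) = (9/47, 27/47)


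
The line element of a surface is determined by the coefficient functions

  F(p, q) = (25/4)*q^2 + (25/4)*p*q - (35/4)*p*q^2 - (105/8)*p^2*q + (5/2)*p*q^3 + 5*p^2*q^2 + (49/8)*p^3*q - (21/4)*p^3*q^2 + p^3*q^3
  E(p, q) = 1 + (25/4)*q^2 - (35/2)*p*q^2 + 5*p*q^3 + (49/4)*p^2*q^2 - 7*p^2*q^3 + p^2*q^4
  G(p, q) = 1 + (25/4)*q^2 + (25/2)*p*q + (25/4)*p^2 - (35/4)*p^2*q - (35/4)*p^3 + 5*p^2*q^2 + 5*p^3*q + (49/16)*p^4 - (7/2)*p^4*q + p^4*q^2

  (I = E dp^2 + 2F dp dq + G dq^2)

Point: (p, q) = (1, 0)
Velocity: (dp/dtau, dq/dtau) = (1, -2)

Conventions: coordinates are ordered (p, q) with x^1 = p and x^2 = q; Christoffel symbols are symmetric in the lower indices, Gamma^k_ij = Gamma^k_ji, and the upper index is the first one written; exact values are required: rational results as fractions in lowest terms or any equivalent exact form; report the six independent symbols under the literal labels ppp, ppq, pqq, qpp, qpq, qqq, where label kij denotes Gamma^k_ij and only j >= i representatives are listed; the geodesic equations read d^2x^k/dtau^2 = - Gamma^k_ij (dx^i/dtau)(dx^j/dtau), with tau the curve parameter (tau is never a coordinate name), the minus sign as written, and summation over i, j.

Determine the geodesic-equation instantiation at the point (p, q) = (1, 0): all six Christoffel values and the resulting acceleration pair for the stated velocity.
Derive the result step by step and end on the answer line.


E = 1, F = 0, G = 25/16 at the point
E_p = 0, E_q = 0, F_p = 0, F_q = -3/4, G_p = -3/2, G_q = 21/4
EG - F^2 = 25/16;  g^inv = (16/25) * [[25/16, 0], [0, 1]]
first-kind symbols [ij,l] = (1/2)(d_i g_jl + d_j g_il - d_l g_ij): [pp,p] = E_p/2 = 0, [pp,q] = F_p - E_q/2 = 0, [pq,p] = E_q/2 = 0, [pq,q] = G_p/2 = -3/4, [qq,p] = F_q - G_p/2 = 0, [qq,q] = G_q/2 = 21/8
Gamma^p_ij = (G*[ij,p] - F*[ij,q])/(EG - F^2), Gamma^q_ij = (E*[ij,q] - F*[ij,p])/(EG - F^2)
Gamma_ppp = 0, Gamma_ppq = 0, Gamma_pqq = 0, Gamma_qpp = 0, Gamma_qpq = -12/25, Gamma_qqq = 42/25
d^2p/dtau^2 = -(Gamma_ppp*(1)^2 + 2*Gamma_ppq*(1)*(-2) + Gamma_pqq*(-2)^2) = 0
d^2q/dtau^2 = -(Gamma_qpp*(1)^2 + 2*Gamma_qpq*(1)*(-2) + Gamma_qqq*(-2)^2) = -216/25

Answer: Gamma_ppp = 0, Gamma_ppq = 0, Gamma_pqq = 0, Gamma_qpp = 0, Gamma_qpq = -12/25, Gamma_qqq = 42/25; accelerations (d^2p/dtau^2, d^2q/dtau^2) = (0, -216/25)


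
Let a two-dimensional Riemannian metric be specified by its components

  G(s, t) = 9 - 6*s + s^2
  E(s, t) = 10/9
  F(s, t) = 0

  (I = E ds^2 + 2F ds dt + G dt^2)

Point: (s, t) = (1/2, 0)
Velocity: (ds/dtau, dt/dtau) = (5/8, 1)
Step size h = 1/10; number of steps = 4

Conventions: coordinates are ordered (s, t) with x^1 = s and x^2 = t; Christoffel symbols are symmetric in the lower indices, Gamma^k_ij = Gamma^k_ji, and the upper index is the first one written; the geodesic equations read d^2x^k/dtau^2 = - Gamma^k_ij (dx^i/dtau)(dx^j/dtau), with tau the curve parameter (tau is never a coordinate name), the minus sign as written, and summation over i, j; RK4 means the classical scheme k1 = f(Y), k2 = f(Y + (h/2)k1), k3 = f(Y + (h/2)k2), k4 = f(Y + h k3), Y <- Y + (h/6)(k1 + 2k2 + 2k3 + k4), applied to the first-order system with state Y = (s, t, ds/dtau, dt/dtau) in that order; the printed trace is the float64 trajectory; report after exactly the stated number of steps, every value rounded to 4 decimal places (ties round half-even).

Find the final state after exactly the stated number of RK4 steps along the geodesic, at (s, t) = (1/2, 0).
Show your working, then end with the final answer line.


f(Y) = (ds/dtau, dt/dtau, -Gamma^s_ij Y'^i Y'^j, -Gamma^t_ij Y'^i Y'^j) with the Gammas evaluated at the stage position; h = 0.100000; intermediate values shown to 6 dp
step 0: s = 0.5000, t = 0.0000, ds/dtau = 0.6250, dt/dtau = 1.0000
step 1:
  k1: at (s, t) = (0.500000, 0.000000), (ds/dtau, dt/dtau) = (0.625000, 1.000000); Gamma_sss = 0.000000, Gamma_sst = 0.000000, Gamma_stt = 2.250000, Gamma_tss = 0.000000, Gamma_tst = -0.400000, Gamma_ttt = 0.000000; k1 = (0.625000, 1.000000, -2.250000, 0.500000)
  k2: at (s, t) = (0.531250, 0.050000), (ds/dtau, dt/dtau) = (0.512500, 1.025000); Gamma_sss = 0.000000, Gamma_sst = 0.000000, Gamma_stt = 2.221875, Gamma_tss = 0.000000, Gamma_tst = -0.405063, Gamma_ttt = 0.000000; k2 = (0.512500, 1.025000, -2.334357, 0.425570)
  k3: at (s, t) = (0.525625, 0.051250), (ds/dtau, dt/dtau) = (0.508282, 1.021278); Gamma_sss = 0.000000, Gamma_sst = 0.000000, Gamma_stt = 2.226938, Gamma_tss = 0.000000, Gamma_tst = -0.404142, Gamma_ttt = 0.000000; k3 = (0.508282, 1.021278, -2.322717, 0.419579)
  k4: at (s, t) = (0.550828, 0.102128), (ds/dtau, dt/dtau) = (0.392728, 1.041958); Gamma_sss = 0.000000, Gamma_sst = 0.000000, Gamma_stt = 2.204255, Gamma_tss = 0.000000, Gamma_tst = -0.408301, Gamma_ttt = 0.000000; k4 = (0.392728, 1.041958, -2.393107, 0.334159)
  Y <- Y + (h/6)(k1 + 2k2 + 2k3 + k4): s = 0.5510, t = 0.1022, ds/dtau = 0.3924, dt/dtau = 1.0421
step 2:
  k1: at (s, t) = (0.550988, 0.102242), (ds/dtau, dt/dtau) = (0.392379, 1.042074); Gamma_sss = 0.000000, Gamma_sst = 0.000000, Gamma_stt = 2.204111, Gamma_tss = 0.000000, Gamma_tst = -0.408328, Gamma_ttt = 0.000000; k1 = (0.392379, 1.042074, -2.393485, 0.333921)
  k2: at (s, t) = (0.570607, 0.154346), (ds/dtau, dt/dtau) = (0.272705, 1.058770); Gamma_sss = 0.000000, Gamma_sst = 0.000000, Gamma_stt = 2.186454, Gamma_tss = 0.000000, Gamma_tst = -0.411625, Gamma_ttt = 0.000000; k2 = (0.272705, 1.058770, -2.451003, 0.237699)
  k3: at (s, t) = (0.564623, 0.155180), (ds/dtau, dt/dtau) = (0.269829, 1.053959); Gamma_sss = 0.000000, Gamma_sst = 0.000000, Gamma_stt = 2.191839, Gamma_tss = 0.000000, Gamma_tst = -0.410614, Gamma_ttt = 0.000000; k3 = (0.269829, 1.053959, -2.434760, 0.233548)
  k4: at (s, t) = (0.577971, 0.207638), (ds/dtau, dt/dtau) = (0.148903, 1.065429); Gamma_sss = 0.000000, Gamma_sst = 0.000000, Gamma_stt = 2.179826, Gamma_tss = 0.000000, Gamma_tst = -0.412877, Gamma_ttt = 0.000000; k4 = (0.148903, 1.065429, -2.474406, 0.131002)
  Y <- Y + (h/6)(k1 + 2k2 + 2k3 + k4): s = 0.5781, t = 0.2078, ds/dtau = 0.1484, dt/dtau = 1.0655
step 3:
  k1: at (s, t) = (0.578094, 0.207791), (ds/dtau, dt/dtau) = (0.148389, 1.065531); Gamma_sss = 0.000000, Gamma_sst = 0.000000, Gamma_stt = 2.179715, Gamma_tss = 0.000000, Gamma_tst = -0.412898, Gamma_ttt = 0.000000; k1 = (0.148389, 1.065531, -2.474755, 0.130569)
  k2: at (s, t) = (0.585513, 0.261068), (ds/dtau, dt/dtau) = (0.024651, 1.072060); Gamma_sss = 0.000000, Gamma_sst = 0.000000, Gamma_stt = 2.173038, Gamma_tss = 0.000000, Gamma_tst = -0.414167, Gamma_ttt = 0.000000; k2 = (0.024651, 1.072060, -2.497498, 0.021891)
  k3: at (s, t) = (0.579327, 0.261394), (ds/dtau, dt/dtau) = (0.023514, 1.066626); Gamma_sss = 0.000000, Gamma_sst = 0.000000, Gamma_stt = 2.178606, Gamma_tss = 0.000000, Gamma_tst = -0.413108, Gamma_ttt = 0.000000; k3 = (0.023514, 1.066626, -2.478579, 0.020722)
  k4: at (s, t) = (0.580445, 0.314454), (ds/dtau, dt/dtau) = (-0.099469, 1.067603); Gamma_sss = 0.000000, Gamma_sst = 0.000000, Gamma_stt = 2.177599, Gamma_tss = 0.000000, Gamma_tst = -0.413299, Gamma_ttt = 0.000000; k4 = (-0.099469, 1.067603, -2.481977, -0.087779)
  Y <- Y + (h/6)(k1 + 2k2 + 2k3 + k4): s = 0.5805, t = 0.3146, ds/dtau = -0.1001, dt/dtau = 1.0677
step 4:
  k1: at (s, t) = (0.580515, 0.314633), (ds/dtau, dt/dtau) = (-0.100093, 1.067665); Gamma_sss = 0.000000, Gamma_sst = 0.000000, Gamma_stt = 2.177537, Gamma_tss = 0.000000, Gamma_tst = -0.413311, Gamma_ttt = 0.000000; k1 = (-0.100093, 1.067665, -2.482192, -0.088337)
  k2: at (s, t) = (0.575510, 0.368016), (ds/dtau, dt/dtau) = (-0.224202, 1.063248); Gamma_sss = 0.000000, Gamma_sst = 0.000000, Gamma_stt = 2.182041, Gamma_tss = 0.000000, Gamma_tst = -0.412458, Gamma_ttt = 0.000000; k2 = (-0.224202, 1.063248, -2.466789, -0.196646)
  k3: at (s, t) = (0.569305, 0.367795), (ds/dtau, dt/dtau) = (-0.223432, 1.057833); Gamma_sss = 0.000000, Gamma_sst = 0.000000, Gamma_stt = 2.187626, Gamma_tss = 0.000000, Gamma_tst = -0.411405, Gamma_ttt = 0.000000; k3 = (-0.223432, 1.057833, -2.447974, -0.194474)
  k4: at (s, t) = (0.558172, 0.420416), (ds/dtau, dt/dtau) = (-0.344890, 1.048217); Gamma_sss = 0.000000, Gamma_sst = 0.000000, Gamma_stt = 2.197646, Gamma_tss = 0.000000, Gamma_tst = -0.409529, Gamma_ttt = 0.000000; k4 = (-0.344890, 1.048217, -2.414684, -0.296106)
  Y <- Y + (h/6)(k1 + 2k2 + 2k3 + k4): s = 0.5582, t = 0.4206, ds/dtau = -0.3455, dt/dtau = 1.0482

Answer: s = 0.5582, t = 0.4206, ds/dtau = -0.3455, dt/dtau = 1.0482


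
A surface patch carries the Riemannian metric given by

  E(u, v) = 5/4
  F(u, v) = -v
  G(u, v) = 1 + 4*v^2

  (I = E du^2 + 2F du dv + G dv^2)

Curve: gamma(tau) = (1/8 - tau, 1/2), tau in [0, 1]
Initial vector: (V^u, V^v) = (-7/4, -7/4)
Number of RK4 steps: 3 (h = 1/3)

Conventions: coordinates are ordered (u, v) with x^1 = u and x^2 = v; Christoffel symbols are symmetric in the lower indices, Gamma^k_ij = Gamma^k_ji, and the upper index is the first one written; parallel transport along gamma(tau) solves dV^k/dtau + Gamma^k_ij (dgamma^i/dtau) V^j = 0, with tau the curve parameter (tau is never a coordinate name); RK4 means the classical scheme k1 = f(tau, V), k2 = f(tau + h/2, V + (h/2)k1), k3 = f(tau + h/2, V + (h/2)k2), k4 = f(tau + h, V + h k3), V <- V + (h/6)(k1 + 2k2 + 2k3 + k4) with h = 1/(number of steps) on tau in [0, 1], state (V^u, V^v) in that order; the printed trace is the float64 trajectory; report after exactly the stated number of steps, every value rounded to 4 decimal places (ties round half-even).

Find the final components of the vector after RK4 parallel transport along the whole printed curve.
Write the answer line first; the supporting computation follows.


Answer: V^u = -1.7500, V^v = -1.7500

gamma'(tau) = (-1, 0); f(tau, V)^k = -Gamma^k_ij(gamma(tau)) gamma'^i(tau) V^j; h = 1/3; intermediate values shown to 6 dp
curve data and Christoffel symbols at the stage parameters:
  tau = 0.000000: gamma = (0.125000, 0.500000), gamma' = (-1.000000, 0.000000); Gamma_uuu = 0.000000, Gamma_uuv = 0.000000, Gamma_uvv = -0.444444, Gamma_vuu = 0.000000, Gamma_vuv = 0.000000, Gamma_vvv = 0.888889
  tau = 0.166667: gamma = (-0.041667, 0.500000), gamma' = (-1.000000, 0.000000); Gamma_uuu = 0.000000, Gamma_uuv = 0.000000, Gamma_uvv = -0.444444, Gamma_vuu = 0.000000, Gamma_vuv = 0.000000, Gamma_vvv = 0.888889
  tau = 0.333333: gamma = (-0.208333, 0.500000), gamma' = (-1.000000, 0.000000); Gamma_uuu = 0.000000, Gamma_uuv = 0.000000, Gamma_uvv = -0.444444, Gamma_vuu = 0.000000, Gamma_vuv = 0.000000, Gamma_vvv = 0.888889
  tau = 0.500000: gamma = (-0.375000, 0.500000), gamma' = (-1.000000, 0.000000); Gamma_uuu = 0.000000, Gamma_uuv = 0.000000, Gamma_uvv = -0.444444, Gamma_vuu = 0.000000, Gamma_vuv = 0.000000, Gamma_vvv = 0.888889
  tau = 0.666667: gamma = (-0.541667, 0.500000), gamma' = (-1.000000, 0.000000); Gamma_uuu = 0.000000, Gamma_uuv = 0.000000, Gamma_uvv = -0.444444, Gamma_vuu = 0.000000, Gamma_vuv = 0.000000, Gamma_vvv = 0.888889
  tau = 0.833333: gamma = (-0.708333, 0.500000), gamma' = (-1.000000, 0.000000); Gamma_uuu = 0.000000, Gamma_uuv = 0.000000, Gamma_uvv = -0.444444, Gamma_vuu = 0.000000, Gamma_vuv = 0.000000, Gamma_vvv = 0.888889
  tau = 1.000000: gamma = (-0.875000, 0.500000), gamma' = (-1.000000, 0.000000); Gamma_uuu = 0.000000, Gamma_uuv = 0.000000, Gamma_uvv = -0.444444, Gamma_vuu = 0.000000, Gamma_vuv = 0.000000, Gamma_vvv = 0.888889
step 0: V^u = -1.7500, V^v = -1.7500
step 1: k1 = (0.000000, 0.000000), k2 = (0.000000, 0.000000), k3 = (0.000000, 0.000000), k4 = (0.000000, 0.000000); V <- V + (h/6)(k1 + 2k2 + 2k3 + k4): V^u = -1.7500, V^v = -1.7500
step 2: k1 = (0.000000, 0.000000), k2 = (0.000000, 0.000000), k3 = (0.000000, 0.000000), k4 = (0.000000, 0.000000); V <- V + (h/6)(k1 + 2k2 + 2k3 + k4): V^u = -1.7500, V^v = -1.7500
step 3: k1 = (0.000000, 0.000000), k2 = (0.000000, 0.000000), k3 = (0.000000, 0.000000), k4 = (0.000000, 0.000000); V <- V + (h/6)(k1 + 2k2 + 2k3 + k4): V^u = -1.7500, V^v = -1.7500


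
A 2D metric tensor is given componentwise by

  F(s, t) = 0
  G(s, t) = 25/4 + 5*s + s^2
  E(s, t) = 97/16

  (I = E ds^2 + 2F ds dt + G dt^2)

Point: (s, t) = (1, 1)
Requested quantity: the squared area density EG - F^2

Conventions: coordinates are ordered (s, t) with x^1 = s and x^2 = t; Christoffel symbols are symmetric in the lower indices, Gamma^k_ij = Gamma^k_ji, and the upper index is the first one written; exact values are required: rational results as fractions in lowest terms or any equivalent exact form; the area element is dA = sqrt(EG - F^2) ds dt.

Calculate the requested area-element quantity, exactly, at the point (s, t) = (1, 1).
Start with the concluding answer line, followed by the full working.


Answer: EG - F^2 = 4753/64

E = 97/16, F = 0, G = 49/4; EG - F^2 = 4753/64


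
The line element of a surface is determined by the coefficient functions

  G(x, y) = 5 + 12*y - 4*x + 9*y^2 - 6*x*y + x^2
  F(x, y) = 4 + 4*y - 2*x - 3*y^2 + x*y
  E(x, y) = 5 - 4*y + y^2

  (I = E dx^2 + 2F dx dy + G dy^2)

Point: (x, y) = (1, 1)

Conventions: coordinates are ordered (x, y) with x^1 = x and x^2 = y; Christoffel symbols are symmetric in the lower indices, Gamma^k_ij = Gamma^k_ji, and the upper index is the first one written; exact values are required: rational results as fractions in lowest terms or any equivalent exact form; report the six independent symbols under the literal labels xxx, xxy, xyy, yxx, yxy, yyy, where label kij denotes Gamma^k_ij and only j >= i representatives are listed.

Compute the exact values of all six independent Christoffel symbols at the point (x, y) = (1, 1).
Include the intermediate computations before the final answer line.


E = 2, F = 4, G = 17 at the point
E_x = 0, E_y = -2, F_x = -1, F_y = -1, G_x = -8, G_y = 24
EG - F^2 = 18;  g^inv = (1/18) * [[17, -4], [-4, 2]]
first-kind symbols [ij,l] = (1/2)(d_i g_jl + d_j g_il - d_l g_ij): [xx,x] = E_x/2 = 0, [xx,y] = F_x - E_y/2 = 0, [xy,x] = E_y/2 = -1, [xy,y] = G_x/2 = -4, [yy,x] = F_y - G_x/2 = 3, [yy,y] = G_y/2 = 12
Gamma^x_ij = (G*[ij,x] - F*[ij,y])/(EG - F^2), Gamma^y_ij = (E*[ij,y] - F*[ij,x])/(EG - F^2)

Answer: Gamma_xxx = 0, Gamma_xxy = -1/18, Gamma_xyy = 1/6, Gamma_yxx = 0, Gamma_yxy = -2/9, Gamma_yyy = 2/3


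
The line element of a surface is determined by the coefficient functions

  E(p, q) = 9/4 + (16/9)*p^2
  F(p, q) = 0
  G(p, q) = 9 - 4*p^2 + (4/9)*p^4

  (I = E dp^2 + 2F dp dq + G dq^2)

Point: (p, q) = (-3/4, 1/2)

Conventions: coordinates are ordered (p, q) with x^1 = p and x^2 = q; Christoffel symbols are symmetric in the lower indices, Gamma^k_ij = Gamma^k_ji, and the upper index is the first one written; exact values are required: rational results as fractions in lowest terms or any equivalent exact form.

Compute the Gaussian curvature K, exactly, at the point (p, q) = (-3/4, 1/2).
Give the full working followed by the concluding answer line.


E = 13/4, F = 0, G = 441/64, EG - F^2 = 5733/256 at the point
E_p = -8/3, E_q = 0, F_p = 0, F_q = 0, G_p = 21/4, G_q = 0
E_qq = 0, F_pq = 0, G_pp = -5
By Brioschi, K is (det M1 - det M2) divided by (EG - F^2) squared.
M1 = [[-E_qq/2 + F_pq - G_pp/2, E_p/2, F_p - E_q/2], [F_q - G_p/2, E, F], [G_q/2, F, G]] = [[5/2, -4/3, 0], [-21/8, 13/4, 0], [0, 0, 441/64]]; det M1 = 16317/512
M2 = [[0, E_q/2, G_p/2], [E_q/2, E, F], [G_p/2, F, G]] = [[0, 0, 21/8], [0, 13/4, 0], [21/8, 0, 441/64]]; det M2 = -5733/256
det M1 - det M2 = 27783/512; K = 27783/512 / (5733/256)^2 = 128/1183

Answer: K = 128/1183


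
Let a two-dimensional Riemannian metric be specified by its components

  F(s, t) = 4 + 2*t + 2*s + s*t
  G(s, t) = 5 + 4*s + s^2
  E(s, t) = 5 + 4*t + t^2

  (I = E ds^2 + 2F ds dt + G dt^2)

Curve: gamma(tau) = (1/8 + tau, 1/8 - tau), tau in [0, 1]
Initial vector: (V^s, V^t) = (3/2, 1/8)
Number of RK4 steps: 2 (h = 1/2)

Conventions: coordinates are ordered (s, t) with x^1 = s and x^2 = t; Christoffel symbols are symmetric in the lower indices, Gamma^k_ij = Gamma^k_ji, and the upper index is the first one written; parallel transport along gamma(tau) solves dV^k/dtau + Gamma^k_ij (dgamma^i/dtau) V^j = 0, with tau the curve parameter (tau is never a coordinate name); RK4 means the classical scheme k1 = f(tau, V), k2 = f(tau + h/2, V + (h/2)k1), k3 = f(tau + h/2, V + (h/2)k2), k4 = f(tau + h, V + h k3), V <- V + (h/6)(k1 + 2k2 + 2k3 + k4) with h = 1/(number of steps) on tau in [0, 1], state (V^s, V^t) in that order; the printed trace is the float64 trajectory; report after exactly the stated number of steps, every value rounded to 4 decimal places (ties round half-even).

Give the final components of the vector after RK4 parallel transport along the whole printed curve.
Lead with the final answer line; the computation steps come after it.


Answer: V^s = 1.7062, V^t = 0.4507

gamma'(tau) = (1, -1); f(tau, V)^k = -Gamma^k_ij(gamma(tau)) gamma'^i(tau) V^j; h = 1/2; intermediate values shown to 6 dp
curve data and Christoffel symbols at the stage parameters:
  tau = 0.000000: gamma = (0.125000, 0.125000), gamma' = (1.000000, -1.000000); Gamma_sss = 0.000000, Gamma_sst = 0.211838, Gamma_stt = 0.000000, Gamma_tss = 0.000000, Gamma_tst = 0.211838, Gamma_ttt = 0.000000
  tau = 0.250000: gamma = (0.375000, -0.125000), gamma' = (1.000000, -1.000000); Gamma_sss = 0.000000, Gamma_sst = 0.184615, Gamma_stt = 0.000000, Gamma_tss = 0.000000, Gamma_tst = 0.233846, Gamma_ttt = 0.000000
  tau = 0.500000: gamma = (0.625000, -0.375000), gamma' = (1.000000, -1.000000); Gamma_sss = 0.000000, Gamma_sst = 0.154303, Gamma_stt = 0.000000, Gamma_tss = 0.000000, Gamma_tst = 0.249258, Gamma_ttt = 0.000000
  tau = 0.750000: gamma = (0.875000, -0.625000), gamma' = (1.000000, -1.000000); Gamma_sss = 0.000000, Gamma_sst = 0.123249, Gamma_stt = 0.000000, Gamma_tss = 0.000000, Gamma_tst = 0.257703, Gamma_ttt = 0.000000
  tau = 1.000000: gamma = (1.125000, -0.875000), gamma' = (1.000000, -1.000000); Gamma_sss = 0.000000, Gamma_sst = 0.093506, Gamma_stt = 0.000000, Gamma_tss = 0.000000, Gamma_tst = 0.259740, Gamma_ttt = 0.000000
step 0: V^s = 1.5000, V^t = 0.1250
step 1: k1 = (0.291277, 0.291277), k2 = (0.253846, 0.321538), k3 = (0.250722, 0.317581), k4 = (0.207008, 0.334397); V <- V + (h/6)(k1 + 2k2 + 2k3 + k4): V^s = 1.6256, V^t = 0.2837
step 2: k1 = (0.207068, 0.334494), k2 = (0.161469, 0.337617), k3 = (0.159968, 0.334478), k4 = (0.117323, 0.325897); V <- V + (h/6)(k1 + 2k2 + 2k3 + k4): V^s = 1.7062, V^t = 0.4507


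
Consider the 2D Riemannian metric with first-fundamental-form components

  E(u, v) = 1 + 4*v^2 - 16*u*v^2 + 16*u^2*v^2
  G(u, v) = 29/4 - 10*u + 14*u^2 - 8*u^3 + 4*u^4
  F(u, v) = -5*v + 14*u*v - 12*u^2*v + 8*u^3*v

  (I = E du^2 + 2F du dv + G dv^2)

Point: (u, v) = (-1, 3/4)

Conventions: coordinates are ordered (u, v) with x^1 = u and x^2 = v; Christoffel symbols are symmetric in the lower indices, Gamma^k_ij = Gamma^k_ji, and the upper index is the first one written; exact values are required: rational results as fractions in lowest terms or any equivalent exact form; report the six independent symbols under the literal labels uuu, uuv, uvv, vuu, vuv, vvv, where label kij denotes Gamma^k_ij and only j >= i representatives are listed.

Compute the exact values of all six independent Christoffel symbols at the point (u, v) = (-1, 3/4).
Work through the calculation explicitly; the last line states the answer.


E = 85/4, F = -117/4, G = 173/4 at the point
E_u = -27, E_v = 54, F_u = 93/2, F_v = -39, G_u = -78, G_v = 0
EG - F^2 = 127/2;  g^inv = (2/127) * [[173/4, 117/4], [117/4, 85/4]]
first-kind symbols [ij,l] = (1/2)(d_i g_jl + d_j g_il - d_l g_ij): [uu,u] = E_u/2 = -27/2, [uu,v] = F_u - E_v/2 = 39/2, [uv,u] = E_v/2 = 27, [uv,v] = G_u/2 = -39, [vv,u] = F_v - G_u/2 = 0, [vv,v] = G_v/2 = 0
Gamma^u_ij = (G*[ij,u] - F*[ij,v])/(EG - F^2), Gamma^v_ij = (E*[ij,v] - F*[ij,u])/(EG - F^2)

Answer: Gamma_uuu = -27/127, Gamma_uuv = 54/127, Gamma_uvv = 0, Gamma_vuu = 39/127, Gamma_vuv = -78/127, Gamma_vvv = 0


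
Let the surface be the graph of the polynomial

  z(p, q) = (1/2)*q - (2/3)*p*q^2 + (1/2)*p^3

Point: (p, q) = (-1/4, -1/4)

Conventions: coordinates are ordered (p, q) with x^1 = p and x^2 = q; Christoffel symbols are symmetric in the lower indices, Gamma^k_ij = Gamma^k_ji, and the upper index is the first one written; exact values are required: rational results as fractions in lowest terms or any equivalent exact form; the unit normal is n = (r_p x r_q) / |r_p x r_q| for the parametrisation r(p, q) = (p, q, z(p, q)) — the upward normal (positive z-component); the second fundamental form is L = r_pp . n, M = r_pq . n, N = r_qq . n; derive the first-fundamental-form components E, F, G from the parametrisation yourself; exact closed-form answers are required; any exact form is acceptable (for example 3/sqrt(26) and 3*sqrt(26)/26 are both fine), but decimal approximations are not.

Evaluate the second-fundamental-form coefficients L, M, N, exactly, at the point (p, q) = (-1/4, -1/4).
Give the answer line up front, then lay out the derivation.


Answer: L = -72*sqrt(10841)/10841, M = 32*sqrt(10841)/10841, N = 32*sqrt(10841)/10841

z_p = 5/96, z_q = 5/12, z_pp = -3/4, z_pq = 1/3, z_qq = 1/3
E = 9241/9216, F = 25/1152, G = 169/144; answer radicand W^2 = 10841/9216
unnormalised second-form numerators: l = -3/4, m = 1/3, n = 1/3; L = l/sqrt(10841/9216), and similarly M = m/sqrt(W^2), N = n/sqrt(W^2)


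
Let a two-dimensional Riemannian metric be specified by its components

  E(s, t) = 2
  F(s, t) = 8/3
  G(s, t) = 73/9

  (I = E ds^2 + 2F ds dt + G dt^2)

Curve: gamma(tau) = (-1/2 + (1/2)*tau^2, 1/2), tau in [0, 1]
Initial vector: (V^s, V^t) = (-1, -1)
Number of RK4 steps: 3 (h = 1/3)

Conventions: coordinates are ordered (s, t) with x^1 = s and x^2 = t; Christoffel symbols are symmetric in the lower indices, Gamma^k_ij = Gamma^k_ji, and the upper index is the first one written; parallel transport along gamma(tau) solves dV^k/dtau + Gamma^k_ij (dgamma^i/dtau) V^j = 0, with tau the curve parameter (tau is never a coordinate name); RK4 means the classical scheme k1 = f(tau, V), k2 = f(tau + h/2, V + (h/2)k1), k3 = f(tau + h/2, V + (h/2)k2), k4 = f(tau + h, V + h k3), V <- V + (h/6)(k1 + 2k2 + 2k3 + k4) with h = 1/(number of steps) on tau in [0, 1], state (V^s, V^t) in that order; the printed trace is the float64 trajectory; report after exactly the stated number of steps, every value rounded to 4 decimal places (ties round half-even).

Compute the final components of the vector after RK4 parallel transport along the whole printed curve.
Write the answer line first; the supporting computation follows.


Answer: V^s = -1.0000, V^t = -1.0000

gamma'(tau) = (tau, 0); f(tau, V)^k = -Gamma^k_ij(gamma(tau)) gamma'^i(tau) V^j; h = 1/3; intermediate values shown to 6 dp
curve data and Christoffel symbols at the stage parameters:
  tau = 0.000000: gamma = (-0.500000, 0.500000), gamma' = (0.000000, 0.000000); Gamma_sss = 0.000000, Gamma_sst = 0.000000, Gamma_stt = 0.000000, Gamma_tss = 0.000000, Gamma_tst = 0.000000, Gamma_ttt = 0.000000
  tau = 0.166667: gamma = (-0.486111, 0.500000), gamma' = (0.166667, 0.000000); Gamma_sss = 0.000000, Gamma_sst = 0.000000, Gamma_stt = 0.000000, Gamma_tss = 0.000000, Gamma_tst = 0.000000, Gamma_ttt = 0.000000
  tau = 0.333333: gamma = (-0.444444, 0.500000), gamma' = (0.333333, 0.000000); Gamma_sss = 0.000000, Gamma_sst = 0.000000, Gamma_stt = 0.000000, Gamma_tss = 0.000000, Gamma_tst = 0.000000, Gamma_ttt = 0.000000
  tau = 0.500000: gamma = (-0.375000, 0.500000), gamma' = (0.500000, 0.000000); Gamma_sss = 0.000000, Gamma_sst = 0.000000, Gamma_stt = 0.000000, Gamma_tss = 0.000000, Gamma_tst = 0.000000, Gamma_ttt = 0.000000
  tau = 0.666667: gamma = (-0.277778, 0.500000), gamma' = (0.666667, 0.000000); Gamma_sss = 0.000000, Gamma_sst = 0.000000, Gamma_stt = 0.000000, Gamma_tss = 0.000000, Gamma_tst = 0.000000, Gamma_ttt = 0.000000
  tau = 0.833333: gamma = (-0.152778, 0.500000), gamma' = (0.833333, 0.000000); Gamma_sss = 0.000000, Gamma_sst = 0.000000, Gamma_stt = 0.000000, Gamma_tss = 0.000000, Gamma_tst = 0.000000, Gamma_ttt = 0.000000
  tau = 1.000000: gamma = (0.000000, 0.500000), gamma' = (1.000000, 0.000000); Gamma_sss = 0.000000, Gamma_sst = 0.000000, Gamma_stt = 0.000000, Gamma_tss = 0.000000, Gamma_tst = 0.000000, Gamma_ttt = 0.000000
step 0: V^s = -1.0000, V^t = -1.0000
step 1: k1 = (0.000000, 0.000000), k2 = (0.000000, 0.000000), k3 = (0.000000, 0.000000), k4 = (0.000000, 0.000000); V <- V + (h/6)(k1 + 2k2 + 2k3 + k4): V^s = -1.0000, V^t = -1.0000
step 2: k1 = (0.000000, 0.000000), k2 = (0.000000, 0.000000), k3 = (0.000000, 0.000000), k4 = (0.000000, 0.000000); V <- V + (h/6)(k1 + 2k2 + 2k3 + k4): V^s = -1.0000, V^t = -1.0000
step 3: k1 = (0.000000, 0.000000), k2 = (0.000000, 0.000000), k3 = (0.000000, 0.000000), k4 = (0.000000, 0.000000); V <- V + (h/6)(k1 + 2k2 + 2k3 + k4): V^s = -1.0000, V^t = -1.0000


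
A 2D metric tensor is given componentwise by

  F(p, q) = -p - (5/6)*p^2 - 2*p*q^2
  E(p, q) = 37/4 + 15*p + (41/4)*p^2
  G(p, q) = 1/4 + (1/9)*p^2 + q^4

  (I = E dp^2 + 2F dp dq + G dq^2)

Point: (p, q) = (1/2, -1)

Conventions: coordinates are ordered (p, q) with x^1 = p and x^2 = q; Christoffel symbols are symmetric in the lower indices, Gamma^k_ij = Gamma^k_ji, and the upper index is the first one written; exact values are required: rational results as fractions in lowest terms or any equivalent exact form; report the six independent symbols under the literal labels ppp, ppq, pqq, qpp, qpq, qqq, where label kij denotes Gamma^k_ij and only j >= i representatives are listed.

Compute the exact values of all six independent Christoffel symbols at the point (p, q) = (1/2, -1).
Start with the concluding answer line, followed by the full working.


Answer: Gamma_ppp = 5520/12533, Gamma_ppq = 164/37599, Gamma_pqq = -32/747, Gamma_qpp = -30219/12533, Gamma_qpq = 618/12533, Gamma_qqq = -404/249

E = 309/16, F = -41/24, G = 23/18 at the point
E_p = 101/4, E_q = 0, F_p = -23/6, F_q = 2, G_p = 1/9, G_q = -4
EG - F^2 = 12533/576;  g^inv = (576/12533) * [[23/18, 41/24], [41/24, 309/16]]
first-kind symbols [ij,l] = (1/2)(d_i g_jl + d_j g_il - d_l g_ij): [pp,p] = E_p/2 = 101/8, [pp,q] = F_p - E_q/2 = -23/6, [pq,p] = E_q/2 = 0, [pq,q] = G_p/2 = 1/18, [qq,p] = F_q - G_p/2 = 35/18, [qq,q] = G_q/2 = -2
Gamma^p_ij = (G*[ij,p] - F*[ij,q])/(EG - F^2), Gamma^q_ij = (E*[ij,q] - F*[ij,p])/(EG - F^2)


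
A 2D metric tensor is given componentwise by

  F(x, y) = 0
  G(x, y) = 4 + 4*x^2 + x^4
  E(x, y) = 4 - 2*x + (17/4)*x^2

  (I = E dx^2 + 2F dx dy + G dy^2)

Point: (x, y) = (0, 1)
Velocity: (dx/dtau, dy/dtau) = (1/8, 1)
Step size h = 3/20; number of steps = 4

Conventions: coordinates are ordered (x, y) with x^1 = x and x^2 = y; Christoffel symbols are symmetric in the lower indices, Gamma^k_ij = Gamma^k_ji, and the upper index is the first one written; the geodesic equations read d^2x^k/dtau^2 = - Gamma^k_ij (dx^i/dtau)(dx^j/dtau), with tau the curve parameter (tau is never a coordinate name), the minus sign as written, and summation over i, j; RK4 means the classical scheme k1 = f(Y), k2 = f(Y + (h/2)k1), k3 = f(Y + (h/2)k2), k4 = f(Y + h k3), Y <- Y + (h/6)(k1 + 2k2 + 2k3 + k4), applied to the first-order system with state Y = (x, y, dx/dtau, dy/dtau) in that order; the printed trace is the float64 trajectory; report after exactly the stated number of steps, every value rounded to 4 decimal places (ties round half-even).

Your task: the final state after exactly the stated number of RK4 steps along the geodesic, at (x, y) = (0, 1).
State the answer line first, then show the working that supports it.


Answer: x = 0.0804, y = 1.5988, dx/dtau = 0.1510, dy/dtau = 0.9936

f(Y) = (dx/dtau, dy/dtau, -Gamma^x_ij Y'^i Y'^j, -Gamma^y_ij Y'^i Y'^j) with the Gammas evaluated at the stage position; h = 0.150000; intermediate values shown to 6 dp
step 0: x = 0.0000, y = 1.0000, dx/dtau = 0.1250, dy/dtau = 1.0000
step 1:
  k1: at (x, y) = (0.000000, 1.000000), (dx/dtau, dy/dtau) = (0.125000, 1.000000); Gamma_xxx = -0.250000, Gamma_xxy = 0.000000, Gamma_xyy = 0.000000, Gamma_yxx = 0.000000, Gamma_yxy = 0.000000, Gamma_yyy = 0.000000; k1 = (0.125000, 1.000000, 0.003906, 0.000000)
  k2: at (x, y) = (0.009375, 1.075000), (dx/dtau, dy/dtau) = (0.125293, 1.000000); Gamma_xxx = -0.241147, Gamma_xxy = 0.000000, Gamma_xyy = -0.009419, Gamma_yxx = 0.000000, Gamma_yxy = 0.009375, Gamma_yyy = 0.000000; k2 = (0.125293, 1.000000, 0.013204, -0.002349)
  k3: at (x, y) = (0.009397, 1.075000), (dx/dtau, dy/dtau) = (0.125990, 0.999824); Gamma_xxx = -0.241126, Gamma_xxy = 0.000000, Gamma_xyy = -0.009441, Gamma_yxx = 0.000000, Gamma_yxy = 0.009397, Gamma_yyy = 0.000000; k3 = (0.125990, 0.999824, 0.013265, -0.002367)
  k4: at (x, y) = (0.018899, 1.149974), (dx/dtau, dy/dtau) = (0.126990, 0.999645); Gamma_xxx = -0.232025, Gamma_xxy = 0.000000, Gamma_xyy = -0.019075, Gamma_yxx = 0.000000, Gamma_yxy = 0.018895, Gamma_yyy = 0.000000; k4 = (0.126990, 0.999645, 0.022803, -0.004797)
  Y <- Y + (h/6)(k1 + 2k2 + 2k3 + k4): x = 0.0189, y = 1.1500, dx/dtau = 0.1270, dy/dtau = 0.9996
step 2:
  k1: at (x, y) = (0.018864, 1.149982), (dx/dtau, dy/dtau) = (0.126991, 0.999644); Gamma_xxx = -0.232058, Gamma_xxy = 0.000000, Gamma_xyy = -0.019040, Gamma_yxx = 0.000000, Gamma_yxy = 0.018861, Gamma_yyy = 0.000000; k1 = (0.126991, 0.999644, 0.022768, -0.004789)
  k2: at (x, y) = (0.028388, 1.224956), (dx/dtau, dy/dtau) = (0.128699, 0.999285); Gamma_xxx = -0.222809, Gamma_xxy = 0.000000, Gamma_xyy = -0.028784, Gamma_yxx = 0.000000, Gamma_yxy = 0.028377, Gamma_yyy = 0.000000; k2 = (0.128699, 0.999285, 0.032433, -0.007299)
  k3: at (x, y) = (0.028516, 1.224929), (dx/dtau, dy/dtau) = (0.129424, 0.999097); Gamma_xxx = -0.222684, Gamma_xxy = 0.000000, Gamma_xyy = -0.028915, Gamma_yxx = 0.000000, Gamma_yxy = 0.028505, Gamma_yyy = 0.000000; k3 = (0.129424, 0.999097, 0.032593, -0.007372)
  k4: at (x, y) = (0.038277, 1.299847), (dx/dtau, dy/dtau) = (0.131880, 0.998538); Gamma_xxx = -0.213077, Gamma_xxy = 0.000000, Gamma_xyy = -0.038991, Gamma_yxx = 0.000000, Gamma_yxy = 0.038249, Gamma_yyy = 0.000000; k4 = (0.131880, 0.998538, 0.042583, -0.010074)
  Y <- Y + (h/6)(k1 + 2k2 + 2k3 + k4): x = 0.0382, y = 1.2999, dx/dtau = 0.1319, dy/dtau = 0.9985
step 3:
  k1: at (x, y) = (0.038242, 1.299856), (dx/dtau, dy/dtau) = (0.131876, 0.998539); Gamma_xxx = -0.213112, Gamma_xxy = 0.000000, Gamma_xyy = -0.038954, Gamma_yxx = 0.000000, Gamma_yxy = 0.038214, Gamma_yyy = 0.000000; k1 = (0.131876, 0.998539, 0.042547, -0.010064)
  k2: at (x, y) = (0.048133, 1.374746), (dx/dtau, dy/dtau) = (0.135067, 0.997784); Gamma_xxx = -0.203250, Gamma_xxy = 0.000000, Gamma_xyy = -0.049252, Gamma_yxx = 0.000000, Gamma_yxy = 0.048077, Gamma_yyy = 0.000000; k2 = (0.135067, 0.997784, 0.052742, -0.012958)
  k3: at (x, y) = (0.048372, 1.374690), (dx/dtau, dy/dtau) = (0.135832, 0.997567); Gamma_xxx = -0.203010, Gamma_xxy = 0.000000, Gamma_xyy = -0.049503, Gamma_yxx = 0.000000, Gamma_yxy = 0.048315, Gamma_yyy = 0.000000; k3 = (0.135832, 0.997567, 0.053008, -0.013094)
  k4: at (x, y) = (0.058617, 1.449491), (dx/dtau, dy/dtau) = (0.139827, 0.996575); Gamma_xxx = -0.192663, Gamma_xxy = 0.000000, Gamma_xyy = -0.060264, Gamma_yxx = 0.000000, Gamma_yxy = 0.058516, Gamma_yyy = 0.000000; k4 = (0.139827, 0.996575, 0.063618, -0.016308)
  Y <- Y + (h/6)(k1 + 2k2 + 2k3 + k4): x = 0.0586, y = 1.4495, dx/dtau = 0.1398, dy/dtau = 0.9966
step 4:
  k1: at (x, y) = (0.058579, 1.449501), (dx/dtau, dy/dtau) = (0.139818, 0.996577); Gamma_xxx = -0.192701, Gamma_xxy = 0.000000, Gamma_xyy = -0.060224, Gamma_yxx = 0.000000, Gamma_yxy = 0.058479, Gamma_yyy = 0.000000; k1 = (0.139818, 0.996577, 0.063580, -0.016297)
  k2: at (x, y) = (0.069066, 1.524245), (dx/dtau, dy/dtau) = (0.144586, 0.995355); Gamma_xxx = -0.181980, Gamma_xxy = 0.000000, Gamma_xyy = -0.071332, Gamma_yxx = 0.000000, Gamma_yxy = 0.068901, Gamma_yyy = 0.000000; k2 = (0.144586, 0.995355, 0.074475, -0.019832)
  k3: at (x, y) = (0.069423, 1.524153), (dx/dtau, dy/dtau) = (0.145404, 0.995090); Gamma_xxx = -0.181612, Gamma_xxy = 0.000000, Gamma_xyy = -0.071713, Gamma_yxx = 0.000000, Gamma_yxy = 0.069256, Gamma_yyy = 0.000000; k3 = (0.145404, 0.995090, 0.074850, -0.020041)
  k4: at (x, y) = (0.080390, 1.598765), (dx/dtau, dy/dtau) = (0.151045, 0.993571); Gamma_xxx = -0.170260, Gamma_xxy = 0.000000, Gamma_xyy = -0.083430, Gamma_yxx = 0.000000, Gamma_yxy = 0.080131, Gamma_yyy = 0.000000; k4 = (0.151045, 0.993571, 0.086245, -0.024051)
  Y <- Y + (h/6)(k1 + 2k2 + 2k3 + k4): x = 0.0804, y = 1.5988, dx/dtau = 0.1510, dy/dtau = 0.9936
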